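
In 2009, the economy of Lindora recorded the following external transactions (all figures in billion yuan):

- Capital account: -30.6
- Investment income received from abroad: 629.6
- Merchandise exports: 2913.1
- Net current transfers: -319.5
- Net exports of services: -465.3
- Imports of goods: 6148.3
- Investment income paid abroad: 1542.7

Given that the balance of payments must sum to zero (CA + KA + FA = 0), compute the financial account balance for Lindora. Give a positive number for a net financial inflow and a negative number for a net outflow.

Goods balance = 2913.1 - 6148.3 = -3235.2
Services balance = -465.3
Trade balance (goods + services) = -3235.2 + (-465.3) = -3700.5
Net primary income = 629.6 - 1542.7 = -913.1
Net secondary income = -319.5
Current account = -3700.5 + (-913.1) + (-319.5) = -4933.1
Financial account = -(-4933.1 + (-30.6)) = 4963.7

4963.7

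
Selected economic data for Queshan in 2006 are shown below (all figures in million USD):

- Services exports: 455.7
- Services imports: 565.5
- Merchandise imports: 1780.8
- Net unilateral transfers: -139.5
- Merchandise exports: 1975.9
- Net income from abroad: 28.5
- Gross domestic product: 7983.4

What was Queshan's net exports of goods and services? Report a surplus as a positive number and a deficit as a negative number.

85.3

Goods balance = 1975.9 - 1780.8 = 195.1
Services balance = 455.7 - 565.5 = -109.8
Trade balance (goods + services) = 195.1 + (-109.8) = 85.3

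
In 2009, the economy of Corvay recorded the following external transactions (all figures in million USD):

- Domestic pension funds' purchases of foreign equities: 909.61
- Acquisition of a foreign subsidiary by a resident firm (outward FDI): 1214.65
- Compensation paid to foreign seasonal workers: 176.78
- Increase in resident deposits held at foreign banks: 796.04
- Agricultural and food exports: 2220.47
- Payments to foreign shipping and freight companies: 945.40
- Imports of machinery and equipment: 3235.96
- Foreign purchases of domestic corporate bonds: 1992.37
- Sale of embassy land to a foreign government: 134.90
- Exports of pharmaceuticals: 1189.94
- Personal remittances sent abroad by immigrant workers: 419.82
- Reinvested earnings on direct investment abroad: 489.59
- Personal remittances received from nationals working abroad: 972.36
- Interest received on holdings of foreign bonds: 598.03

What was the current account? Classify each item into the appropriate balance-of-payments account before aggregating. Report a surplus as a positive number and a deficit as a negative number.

Goods: 1189.94 + 2220.47 - 3235.96 = 174.45
Services: -945.40
Primary income: 489.59 - 176.78 + 598.03 = 910.84
Secondary income: 972.36 - 419.82 = 552.54
Current account = 174.45 + (-945.40) + 910.84 + 552.54 = 692.43
(Excluded from the current account — financial account: domestic pension funds' purchases of foreign equities 909.61, acquisition of a foreign subsidiary by a resident firm (outward FDI) 1214.65, increase in resident deposits held at foreign banks 796.04, foreign purchases of domestic corporate bonds 1992.37; capital account: sale of embassy land to a foreign government 134.90.)

692.43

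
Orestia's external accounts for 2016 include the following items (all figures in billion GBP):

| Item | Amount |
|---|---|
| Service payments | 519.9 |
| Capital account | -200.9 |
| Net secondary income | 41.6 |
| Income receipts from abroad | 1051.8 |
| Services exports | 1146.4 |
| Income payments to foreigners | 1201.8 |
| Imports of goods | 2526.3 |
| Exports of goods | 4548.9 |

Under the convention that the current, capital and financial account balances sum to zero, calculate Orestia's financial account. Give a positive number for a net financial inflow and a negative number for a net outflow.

-2339.8

Goods balance = 4548.9 - 2526.3 = 2022.6
Services balance = 1146.4 - 519.9 = 626.5
Trade balance (goods + services) = 2022.6 + 626.5 = 2649.1
Net primary income = 1051.8 - 1201.8 = -150.0
Net secondary income = 41.6
Current account = 2649.1 + (-150.0) + 41.6 = 2540.7
Financial account = -(2540.7 + (-200.9)) = -2339.8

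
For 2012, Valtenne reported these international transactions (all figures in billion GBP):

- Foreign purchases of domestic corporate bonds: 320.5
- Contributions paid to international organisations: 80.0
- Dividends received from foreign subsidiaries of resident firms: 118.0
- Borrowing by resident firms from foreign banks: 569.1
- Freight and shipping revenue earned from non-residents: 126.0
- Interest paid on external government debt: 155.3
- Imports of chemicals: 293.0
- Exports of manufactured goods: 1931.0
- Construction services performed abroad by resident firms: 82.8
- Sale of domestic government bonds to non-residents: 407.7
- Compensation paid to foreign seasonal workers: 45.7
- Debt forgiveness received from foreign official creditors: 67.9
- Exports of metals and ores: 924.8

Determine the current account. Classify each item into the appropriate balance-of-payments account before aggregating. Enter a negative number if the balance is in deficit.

Goods: 1931.0 - 293.0 + 924.8 = 2562.8
Services: 82.8 + 126.0 = 208.8
Primary income: 118.0 - 45.7 - 155.3 = -83.0
Secondary income: -80.0
Current account = 2562.8 + 208.8 + (-83.0) + (-80.0) = 2608.6
(Excluded from the current account — financial account: foreign purchases of domestic corporate bonds 320.5, borrowing by resident firms from foreign banks 569.1, sale of domestic government bonds to non-residents 407.7; capital account: debt forgiveness received from foreign official creditors 67.9.)

2608.6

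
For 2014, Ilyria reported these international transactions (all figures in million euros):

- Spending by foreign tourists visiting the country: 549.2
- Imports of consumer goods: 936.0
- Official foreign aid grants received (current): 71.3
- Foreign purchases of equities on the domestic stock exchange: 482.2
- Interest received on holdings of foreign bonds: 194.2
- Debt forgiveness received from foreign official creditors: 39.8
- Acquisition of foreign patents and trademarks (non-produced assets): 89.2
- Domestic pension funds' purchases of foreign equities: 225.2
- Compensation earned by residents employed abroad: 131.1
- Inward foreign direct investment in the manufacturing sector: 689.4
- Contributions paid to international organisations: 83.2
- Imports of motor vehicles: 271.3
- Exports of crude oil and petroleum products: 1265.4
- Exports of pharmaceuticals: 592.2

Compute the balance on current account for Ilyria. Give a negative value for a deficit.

Goods: -936.0 - 271.3 + 1265.4 + 592.2 = 650.3
Services: 549.2
Primary income: 194.2 + 131.1 = 325.3
Secondary income: -83.2 + 71.3 = -11.9
Current account = 650.3 + 549.2 + 325.3 + (-11.9) = 1512.9
(Excluded from the current account — financial account: foreign purchases of equities on the domestic stock exchange 482.2, domestic pension funds' purchases of foreign equities 225.2, inward foreign direct investment in the manufacturing sector 689.4; capital account: debt forgiveness received from foreign official creditors 39.8, acquisition of foreign patents and trademarks (non-produced assets) 89.2.)

1512.9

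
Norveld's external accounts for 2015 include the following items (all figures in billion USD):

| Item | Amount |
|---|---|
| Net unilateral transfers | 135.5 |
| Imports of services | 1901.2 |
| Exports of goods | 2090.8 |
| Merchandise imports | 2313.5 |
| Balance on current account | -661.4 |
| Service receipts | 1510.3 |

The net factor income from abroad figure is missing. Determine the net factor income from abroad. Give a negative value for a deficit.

Current account = goods balance + services balance + net primary income + net secondary income
Sum of the known components = -478.1
Net factor income from abroad = CA - (known components) = -661.4 - (-478.1) = -183.3

-183.3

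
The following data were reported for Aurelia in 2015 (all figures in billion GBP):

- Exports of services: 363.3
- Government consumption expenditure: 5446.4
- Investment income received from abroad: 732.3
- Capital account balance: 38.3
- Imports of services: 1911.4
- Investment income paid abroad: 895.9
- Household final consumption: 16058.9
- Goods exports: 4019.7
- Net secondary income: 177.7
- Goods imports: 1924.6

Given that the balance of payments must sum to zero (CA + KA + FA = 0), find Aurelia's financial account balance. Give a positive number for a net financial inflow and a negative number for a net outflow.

-599.4

Goods balance = 4019.7 - 1924.6 = 2095.1
Services balance = 363.3 - 1911.4 = -1548.1
Trade balance (goods + services) = 2095.1 + (-1548.1) = 547.0
Net primary income = 732.3 - 895.9 = -163.6
Net secondary income = 177.7
Current account = 547.0 + (-163.6) + 177.7 = 561.1
Financial account = -(561.1 + 38.3) = -599.4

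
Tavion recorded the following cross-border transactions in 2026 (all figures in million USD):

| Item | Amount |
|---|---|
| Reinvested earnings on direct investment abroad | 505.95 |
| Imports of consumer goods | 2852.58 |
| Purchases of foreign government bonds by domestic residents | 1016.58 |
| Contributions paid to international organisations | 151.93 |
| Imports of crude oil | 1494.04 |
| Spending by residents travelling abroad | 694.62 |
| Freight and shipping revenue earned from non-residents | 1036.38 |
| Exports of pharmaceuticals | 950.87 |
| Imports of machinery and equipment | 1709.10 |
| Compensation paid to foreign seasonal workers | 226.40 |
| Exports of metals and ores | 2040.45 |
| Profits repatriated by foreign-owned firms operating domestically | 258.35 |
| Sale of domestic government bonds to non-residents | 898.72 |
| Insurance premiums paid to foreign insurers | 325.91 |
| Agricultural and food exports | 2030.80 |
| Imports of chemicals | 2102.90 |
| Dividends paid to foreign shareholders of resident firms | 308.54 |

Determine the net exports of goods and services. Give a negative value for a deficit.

Goods: 950.87 - 2852.58 - 1709.10 - 1494.04 + 2040.45 + 2030.80 - 2102.90 = -3136.50
Services: -325.91 + 1036.38 - 694.62 = 15.85
Trade balance = -3136.50 + 15.85 = -3120.65
(Excluded from the trade balance — primary income: reinvested earnings on direct investment abroad 505.95, compensation paid to foreign seasonal workers 226.40, profits repatriated by foreign-owned firms operating domestically 258.35, dividends paid to foreign shareholders of resident firms 308.54; financial account: purchases of foreign government bonds by domestic residents 1016.58, sale of domestic government bonds to non-residents 898.72; secondary income: contributions paid to international organisations 151.93.)

-3120.65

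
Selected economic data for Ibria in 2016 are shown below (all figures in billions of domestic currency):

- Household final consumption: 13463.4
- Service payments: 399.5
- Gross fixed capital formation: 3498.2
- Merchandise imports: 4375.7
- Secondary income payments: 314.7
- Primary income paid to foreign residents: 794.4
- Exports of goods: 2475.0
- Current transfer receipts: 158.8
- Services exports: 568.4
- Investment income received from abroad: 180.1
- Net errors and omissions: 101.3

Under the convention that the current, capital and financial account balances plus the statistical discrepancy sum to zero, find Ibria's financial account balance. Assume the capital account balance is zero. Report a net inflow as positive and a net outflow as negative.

2400.7

Goods balance = 2475.0 - 4375.7 = -1900.7
Services balance = 568.4 - 399.5 = 168.9
Trade balance (goods + services) = -1900.7 + 168.9 = -1731.8
Net primary income = 180.1 - 794.4 = -614.3
Net secondary income = 158.8 - 314.7 = -155.9
Current account = -1731.8 + (-614.3) + (-155.9) = -2502.0
Financial account = -(-2502.0 + 101.3) = 2400.7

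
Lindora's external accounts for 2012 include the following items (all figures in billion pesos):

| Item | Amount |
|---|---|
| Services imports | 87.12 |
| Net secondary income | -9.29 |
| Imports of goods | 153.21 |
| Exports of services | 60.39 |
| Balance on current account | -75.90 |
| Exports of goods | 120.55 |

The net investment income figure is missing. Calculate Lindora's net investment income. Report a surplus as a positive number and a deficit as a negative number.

Current account = goods balance + services balance + net primary income + net secondary income
Sum of the known components = -68.68
Net investment income = CA - (known components) = -75.90 - (-68.68) = -7.22

-7.22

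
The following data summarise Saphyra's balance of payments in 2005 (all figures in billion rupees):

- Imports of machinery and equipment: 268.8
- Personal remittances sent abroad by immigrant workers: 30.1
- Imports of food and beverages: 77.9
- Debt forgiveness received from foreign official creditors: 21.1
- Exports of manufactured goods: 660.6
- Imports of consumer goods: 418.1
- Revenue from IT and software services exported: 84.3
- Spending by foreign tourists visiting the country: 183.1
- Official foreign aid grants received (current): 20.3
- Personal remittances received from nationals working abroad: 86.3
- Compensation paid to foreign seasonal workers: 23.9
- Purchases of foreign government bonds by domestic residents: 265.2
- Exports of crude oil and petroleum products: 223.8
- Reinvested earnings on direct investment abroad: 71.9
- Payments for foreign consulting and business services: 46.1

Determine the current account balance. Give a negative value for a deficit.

Goods: -418.1 + 223.8 + 660.6 - 77.9 - 268.8 = 119.6
Services: 183.1 - 46.1 + 84.3 = 221.3
Primary income: -23.9 + 71.9 = 48.0
Secondary income: -30.1 + 86.3 + 20.3 = 76.5
Current account = 119.6 + 221.3 + 48.0 + 76.5 = 465.4
(Excluded from the current account — capital account: debt forgiveness received from foreign official creditors 21.1; financial account: purchases of foreign government bonds by domestic residents 265.2.)

465.4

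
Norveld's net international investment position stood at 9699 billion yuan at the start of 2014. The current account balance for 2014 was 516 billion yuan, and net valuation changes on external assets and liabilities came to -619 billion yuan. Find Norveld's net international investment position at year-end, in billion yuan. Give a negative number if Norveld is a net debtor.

Change in NIIP = current account + net valuation change = 516 + (-619) = -103
End-of-year NIIP = 9699 + (-103) = 9596

9596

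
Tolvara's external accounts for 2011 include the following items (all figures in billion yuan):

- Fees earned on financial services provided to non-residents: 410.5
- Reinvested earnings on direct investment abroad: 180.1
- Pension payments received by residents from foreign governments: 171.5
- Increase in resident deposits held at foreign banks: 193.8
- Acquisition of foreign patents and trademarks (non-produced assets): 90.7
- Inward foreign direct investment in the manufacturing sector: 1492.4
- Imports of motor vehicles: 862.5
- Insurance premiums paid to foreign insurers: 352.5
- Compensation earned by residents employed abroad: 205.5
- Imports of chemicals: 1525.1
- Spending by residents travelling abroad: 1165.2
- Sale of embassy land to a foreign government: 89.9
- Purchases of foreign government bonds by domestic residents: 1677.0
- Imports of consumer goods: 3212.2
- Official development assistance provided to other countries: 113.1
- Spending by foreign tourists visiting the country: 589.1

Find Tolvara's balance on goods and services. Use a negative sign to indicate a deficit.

-6117.9

Goods: -3212.2 - 862.5 - 1525.1 = -5599.8
Services: 589.1 - 352.5 - 1165.2 + 410.5 = -518.1
Trade balance = -5599.8 + (-518.1) = -6117.9
(Excluded from the trade balance — primary income: reinvested earnings on direct investment abroad 180.1, compensation earned by residents employed abroad 205.5; secondary income: pension payments received by residents from foreign governments 171.5, official development assistance provided to other countries 113.1; financial account: increase in resident deposits held at foreign banks 193.8, inward foreign direct investment in the manufacturing sector 1492.4, purchases of foreign government bonds by domestic residents 1677.0; capital account: acquisition of foreign patents and trademarks (non-produced assets) 90.7, sale of embassy land to a foreign government 89.9.)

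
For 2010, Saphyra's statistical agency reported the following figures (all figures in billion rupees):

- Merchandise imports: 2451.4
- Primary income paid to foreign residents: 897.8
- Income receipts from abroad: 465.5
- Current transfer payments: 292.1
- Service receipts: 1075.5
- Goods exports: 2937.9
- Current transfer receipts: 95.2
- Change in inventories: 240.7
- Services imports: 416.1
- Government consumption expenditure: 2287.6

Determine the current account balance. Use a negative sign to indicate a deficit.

Goods balance = 2937.9 - 2451.4 = 486.5
Services balance = 1075.5 - 416.1 = 659.4
Trade balance (goods + services) = 486.5 + 659.4 = 1145.9
Net primary income = 465.5 - 897.8 = -432.3
Net secondary income = 95.2 - 292.1 = -196.9
Current account = 1145.9 + (-432.3) + (-196.9) = 516.7

516.7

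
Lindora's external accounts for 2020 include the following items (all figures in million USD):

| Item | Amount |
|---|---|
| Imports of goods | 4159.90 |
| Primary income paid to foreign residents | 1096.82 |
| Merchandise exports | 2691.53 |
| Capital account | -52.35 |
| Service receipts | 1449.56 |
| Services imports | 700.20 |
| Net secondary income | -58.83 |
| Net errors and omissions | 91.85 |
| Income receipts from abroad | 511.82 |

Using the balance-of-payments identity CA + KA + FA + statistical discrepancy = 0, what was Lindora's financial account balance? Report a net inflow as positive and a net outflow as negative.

1323.34

Goods balance = 2691.53 - 4159.90 = -1468.37
Services balance = 1449.56 - 700.20 = 749.36
Trade balance (goods + services) = -1468.37 + 749.36 = -719.01
Net primary income = 511.82 - 1096.82 = -585.00
Net secondary income = -58.83
Current account = -719.01 + (-585.00) + (-58.83) = -1362.84
Financial account = -(-1362.84 + (-52.35) + 91.85) = 1323.34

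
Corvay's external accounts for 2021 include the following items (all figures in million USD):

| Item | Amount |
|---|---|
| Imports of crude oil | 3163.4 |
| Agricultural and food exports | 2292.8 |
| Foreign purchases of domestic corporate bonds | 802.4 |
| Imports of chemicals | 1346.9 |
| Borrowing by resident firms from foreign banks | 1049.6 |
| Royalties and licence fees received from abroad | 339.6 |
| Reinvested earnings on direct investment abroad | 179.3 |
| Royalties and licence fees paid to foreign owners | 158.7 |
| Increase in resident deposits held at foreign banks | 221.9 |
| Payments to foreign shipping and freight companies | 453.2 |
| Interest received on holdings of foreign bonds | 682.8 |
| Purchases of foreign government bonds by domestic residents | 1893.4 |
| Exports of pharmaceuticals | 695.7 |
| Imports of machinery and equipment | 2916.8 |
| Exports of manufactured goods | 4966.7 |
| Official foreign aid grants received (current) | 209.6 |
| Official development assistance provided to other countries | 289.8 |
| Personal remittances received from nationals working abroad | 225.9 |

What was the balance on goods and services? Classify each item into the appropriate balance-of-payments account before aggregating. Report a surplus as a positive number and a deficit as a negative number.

Goods: -1346.9 + 4966.7 + 2292.8 - 2916.8 + 695.7 - 3163.4 = 528.1
Services: -453.2 - 158.7 + 339.6 = -272.3
Trade balance = 528.1 + (-272.3) = 255.8
(Excluded from the trade balance — financial account: foreign purchases of domestic corporate bonds 802.4, borrowing by resident firms from foreign banks 1049.6, increase in resident deposits held at foreign banks 221.9, purchases of foreign government bonds by domestic residents 1893.4; primary income: reinvested earnings on direct investment abroad 179.3, interest received on holdings of foreign bonds 682.8; secondary income: official foreign aid grants received (current) 209.6, official development assistance provided to other countries 289.8, personal remittances received from nationals working abroad 225.9.)

255.8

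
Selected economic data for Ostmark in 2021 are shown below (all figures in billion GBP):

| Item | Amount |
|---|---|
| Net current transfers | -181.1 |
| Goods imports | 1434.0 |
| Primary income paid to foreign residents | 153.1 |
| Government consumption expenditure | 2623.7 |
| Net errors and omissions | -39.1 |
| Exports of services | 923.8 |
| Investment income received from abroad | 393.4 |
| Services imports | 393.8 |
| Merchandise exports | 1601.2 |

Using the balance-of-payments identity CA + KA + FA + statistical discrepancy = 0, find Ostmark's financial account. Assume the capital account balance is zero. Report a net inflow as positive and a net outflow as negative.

-717.3

Goods balance = 1601.2 - 1434.0 = 167.2
Services balance = 923.8 - 393.8 = 530.0
Trade balance (goods + services) = 167.2 + 530.0 = 697.2
Net primary income = 393.4 - 153.1 = 240.3
Net secondary income = -181.1
Current account = 697.2 + 240.3 + (-181.1) = 756.4
Financial account = -(756.4 + (-39.1)) = -717.3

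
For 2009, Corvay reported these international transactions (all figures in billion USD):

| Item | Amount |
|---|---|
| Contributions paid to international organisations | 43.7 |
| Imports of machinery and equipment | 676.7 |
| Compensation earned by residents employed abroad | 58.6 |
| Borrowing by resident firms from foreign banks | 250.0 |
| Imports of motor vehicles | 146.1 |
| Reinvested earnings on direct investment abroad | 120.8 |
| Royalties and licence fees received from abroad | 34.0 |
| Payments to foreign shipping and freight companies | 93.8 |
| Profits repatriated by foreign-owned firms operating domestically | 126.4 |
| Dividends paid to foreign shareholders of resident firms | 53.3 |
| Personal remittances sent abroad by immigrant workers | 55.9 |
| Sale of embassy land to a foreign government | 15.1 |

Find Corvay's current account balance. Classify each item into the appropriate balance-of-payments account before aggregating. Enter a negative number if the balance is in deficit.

Goods: -676.7 - 146.1 = -822.8
Services: -93.8 + 34.0 = -59.8
Primary income: -126.4 + 58.6 - 53.3 + 120.8 = -0.3
Secondary income: -55.9 - 43.7 = -99.6
Current account = (-822.8) + (-59.8) + (-0.3) + (-99.6) = -982.5
(Excluded from the current account — financial account: borrowing by resident firms from foreign banks 250.0; capital account: sale of embassy land to a foreign government 15.1.)

-982.5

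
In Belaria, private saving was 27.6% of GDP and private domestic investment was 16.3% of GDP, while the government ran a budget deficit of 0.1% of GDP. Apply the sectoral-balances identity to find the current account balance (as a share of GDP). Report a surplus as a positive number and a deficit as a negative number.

By the sectoral-balances identity, CA = (S_private - I) + (T - G).
Private balance = 27.6 - 16.3 = 11.3
Government balance (T - G) = -0.1
CA = 11.3 + (-0.1) = 11.2

11.2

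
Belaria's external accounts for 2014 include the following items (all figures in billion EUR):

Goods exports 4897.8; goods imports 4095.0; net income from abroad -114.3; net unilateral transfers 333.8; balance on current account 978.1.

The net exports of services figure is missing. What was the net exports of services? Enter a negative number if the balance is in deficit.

-44.2

Current account = goods balance + services balance + net primary income + net secondary income
Sum of the known components = 1022.3
Net exports of services = CA - (known components) = 978.1 - 1022.3 = -44.2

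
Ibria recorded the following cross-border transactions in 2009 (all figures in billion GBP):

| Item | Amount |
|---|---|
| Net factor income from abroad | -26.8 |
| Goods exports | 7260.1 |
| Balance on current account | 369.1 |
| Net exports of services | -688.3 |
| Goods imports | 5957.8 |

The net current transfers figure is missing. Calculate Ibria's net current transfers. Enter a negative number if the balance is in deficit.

-218.1

Current account = goods balance + services balance + net primary income + net secondary income
Sum of the known components = 587.2
Net current transfers = CA - (known components) = 369.1 - 587.2 = -218.1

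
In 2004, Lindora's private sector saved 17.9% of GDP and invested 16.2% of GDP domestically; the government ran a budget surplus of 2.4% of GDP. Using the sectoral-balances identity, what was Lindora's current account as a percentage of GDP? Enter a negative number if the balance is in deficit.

4.1

By the sectoral-balances identity, CA = (S_private - I) + (T - G).
Private balance = 17.9 - 16.2 = 1.7
Government balance (T - G) = 2.4
CA = 1.7 + 2.4 = 4.1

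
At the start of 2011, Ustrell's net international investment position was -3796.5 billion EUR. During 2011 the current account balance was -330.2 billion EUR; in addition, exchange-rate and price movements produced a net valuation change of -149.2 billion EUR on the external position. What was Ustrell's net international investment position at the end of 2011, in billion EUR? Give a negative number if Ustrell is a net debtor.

Change in NIIP = current account + net valuation change = -330.2 + (-149.2) = -479.4
End-of-year NIIP = -3796.5 + (-479.4) = -4275.9

-4275.9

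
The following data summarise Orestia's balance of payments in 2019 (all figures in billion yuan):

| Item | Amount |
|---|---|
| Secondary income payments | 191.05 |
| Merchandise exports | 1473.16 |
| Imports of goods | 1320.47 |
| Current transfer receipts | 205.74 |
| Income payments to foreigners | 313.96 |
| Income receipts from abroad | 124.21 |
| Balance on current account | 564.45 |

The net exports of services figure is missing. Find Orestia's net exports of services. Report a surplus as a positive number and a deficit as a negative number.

586.82

Current account = goods balance + services balance + net primary income + net secondary income
Sum of the known components = -22.37
Net exports of services = CA - (known components) = 564.45 - (-22.37) = 586.82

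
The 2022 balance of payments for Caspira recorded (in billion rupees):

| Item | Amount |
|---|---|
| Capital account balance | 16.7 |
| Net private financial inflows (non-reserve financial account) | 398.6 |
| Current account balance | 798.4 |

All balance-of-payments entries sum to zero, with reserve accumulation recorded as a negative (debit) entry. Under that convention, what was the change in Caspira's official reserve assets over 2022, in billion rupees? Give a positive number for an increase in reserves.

1213.7

Official reserve transactions balance = -(798.4 + 16.7 + 398.6) = -1213.7
An accumulation of reserves is recorded as a debit (negative entry), so the change in the stock of reserves is the negative of that balance.
Change in official reserves = -(-1213.7) = 1213.7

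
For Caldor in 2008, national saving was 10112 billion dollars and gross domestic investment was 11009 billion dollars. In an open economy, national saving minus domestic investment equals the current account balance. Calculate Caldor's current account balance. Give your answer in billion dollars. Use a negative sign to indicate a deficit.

-897

CA = S - I = 10112 - 11009 = -897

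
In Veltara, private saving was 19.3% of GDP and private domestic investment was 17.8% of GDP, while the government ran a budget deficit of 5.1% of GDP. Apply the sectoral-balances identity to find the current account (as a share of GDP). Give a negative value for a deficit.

-3.6

By the sectoral-balances identity, CA = (S_private - I) + (T - G).
Private balance = 19.3 - 17.8 = 1.5
Government balance (T - G) = -5.1
CA = 1.5 + (-5.1) = -3.6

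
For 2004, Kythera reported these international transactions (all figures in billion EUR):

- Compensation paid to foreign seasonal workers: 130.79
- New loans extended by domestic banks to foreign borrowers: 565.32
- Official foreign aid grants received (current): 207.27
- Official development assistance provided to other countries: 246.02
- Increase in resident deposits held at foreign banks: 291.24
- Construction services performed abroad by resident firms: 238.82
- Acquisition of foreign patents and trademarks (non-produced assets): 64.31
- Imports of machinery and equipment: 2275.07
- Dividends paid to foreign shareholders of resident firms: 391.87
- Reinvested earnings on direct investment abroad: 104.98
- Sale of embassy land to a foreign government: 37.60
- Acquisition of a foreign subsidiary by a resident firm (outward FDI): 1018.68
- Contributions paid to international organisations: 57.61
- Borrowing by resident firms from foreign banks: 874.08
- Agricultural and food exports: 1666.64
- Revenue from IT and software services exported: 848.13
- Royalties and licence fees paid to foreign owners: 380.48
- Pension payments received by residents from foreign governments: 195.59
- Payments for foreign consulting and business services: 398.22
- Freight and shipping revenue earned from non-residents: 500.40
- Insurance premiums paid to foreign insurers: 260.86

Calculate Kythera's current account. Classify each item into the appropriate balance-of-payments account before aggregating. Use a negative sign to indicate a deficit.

-379.09

Goods: 1666.64 - 2275.07 = -608.43
Services: -398.22 - 260.86 + 500.40 + 238.82 - 380.48 + 848.13 = 547.79
Primary income: 104.98 - 391.87 - 130.79 = -417.68
Secondary income: -246.02 + 207.27 - 57.61 + 195.59 = 99.23
Current account = (-608.43) + 547.79 + (-417.68) + 99.23 = -379.09
(Excluded from the current account — financial account: new loans extended by domestic banks to foreign borrowers 565.32, increase in resident deposits held at foreign banks 291.24, acquisition of a foreign subsidiary by a resident firm (outward FDI) 1018.68, borrowing by resident firms from foreign banks 874.08; capital account: acquisition of foreign patents and trademarks (non-produced assets) 64.31, sale of embassy land to a foreign government 37.60.)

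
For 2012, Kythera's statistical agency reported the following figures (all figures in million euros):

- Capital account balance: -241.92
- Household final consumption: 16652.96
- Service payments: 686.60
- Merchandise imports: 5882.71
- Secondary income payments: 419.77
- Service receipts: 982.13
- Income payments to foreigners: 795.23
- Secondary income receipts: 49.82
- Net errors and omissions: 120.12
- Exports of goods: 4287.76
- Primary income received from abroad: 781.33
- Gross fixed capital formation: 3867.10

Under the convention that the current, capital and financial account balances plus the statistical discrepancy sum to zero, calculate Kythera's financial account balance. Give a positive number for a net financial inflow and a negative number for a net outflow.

Goods balance = 4287.76 - 5882.71 = -1594.95
Services balance = 982.13 - 686.60 = 295.53
Trade balance (goods + services) = -1594.95 + 295.53 = -1299.42
Net primary income = 781.33 - 795.23 = -13.90
Net secondary income = 49.82 - 419.77 = -369.95
Current account = -1299.42 + (-13.90) + (-369.95) = -1683.27
Financial account = -(-1683.27 + (-241.92) + 120.12) = 1805.07

1805.07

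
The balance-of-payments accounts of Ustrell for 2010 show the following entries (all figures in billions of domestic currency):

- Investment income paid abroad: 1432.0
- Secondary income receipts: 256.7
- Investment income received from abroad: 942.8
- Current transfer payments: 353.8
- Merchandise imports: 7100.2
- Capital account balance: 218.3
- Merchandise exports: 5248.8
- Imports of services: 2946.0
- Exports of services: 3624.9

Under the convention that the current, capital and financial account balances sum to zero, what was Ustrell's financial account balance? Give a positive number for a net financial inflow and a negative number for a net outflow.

1540.5

Goods balance = 5248.8 - 7100.2 = -1851.4
Services balance = 3624.9 - 2946.0 = 678.9
Trade balance (goods + services) = -1851.4 + 678.9 = -1172.5
Net primary income = 942.8 - 1432.0 = -489.2
Net secondary income = 256.7 - 353.8 = -97.1
Current account = -1172.5 + (-489.2) + (-97.1) = -1758.8
Financial account = -(-1758.8 + 218.3) = 1540.5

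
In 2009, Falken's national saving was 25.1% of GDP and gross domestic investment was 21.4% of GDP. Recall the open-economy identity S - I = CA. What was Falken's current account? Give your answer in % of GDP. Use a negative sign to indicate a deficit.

S - I = CA (net lending to the rest of the world).
CA = S - I = 25.1 - 21.4 = 3.7

3.7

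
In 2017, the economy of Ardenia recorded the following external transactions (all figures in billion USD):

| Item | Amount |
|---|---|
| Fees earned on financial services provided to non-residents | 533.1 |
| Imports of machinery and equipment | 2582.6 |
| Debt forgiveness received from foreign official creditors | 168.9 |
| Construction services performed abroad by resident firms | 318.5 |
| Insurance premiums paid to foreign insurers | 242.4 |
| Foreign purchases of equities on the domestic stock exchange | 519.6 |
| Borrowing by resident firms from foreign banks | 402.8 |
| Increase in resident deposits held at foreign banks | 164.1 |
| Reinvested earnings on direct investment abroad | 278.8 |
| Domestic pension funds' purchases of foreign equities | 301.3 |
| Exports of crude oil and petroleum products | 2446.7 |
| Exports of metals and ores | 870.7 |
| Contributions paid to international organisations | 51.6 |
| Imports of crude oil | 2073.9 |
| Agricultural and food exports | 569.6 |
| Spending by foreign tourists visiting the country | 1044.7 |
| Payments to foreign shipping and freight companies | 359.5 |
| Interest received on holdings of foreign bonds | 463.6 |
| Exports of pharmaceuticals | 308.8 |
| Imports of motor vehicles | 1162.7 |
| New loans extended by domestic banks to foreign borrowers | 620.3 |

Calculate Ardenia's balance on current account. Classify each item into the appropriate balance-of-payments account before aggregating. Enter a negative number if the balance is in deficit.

Goods: 2446.7 - 2073.9 - 2582.6 - 1162.7 + 308.8 + 569.6 + 870.7 = -1623.4
Services: 533.1 + 318.5 - 359.5 + 1044.7 - 242.4 = 1294.4
Primary income: 463.6 + 278.8 = 742.4
Secondary income: -51.6
Current account = (-1623.4) + 1294.4 + 742.4 + (-51.6) = 361.8
(Excluded from the current account — capital account: debt forgiveness received from foreign official creditors 168.9; financial account: foreign purchases of equities on the domestic stock exchange 519.6, borrowing by resident firms from foreign banks 402.8, increase in resident deposits held at foreign banks 164.1, domestic pension funds' purchases of foreign equities 301.3, new loans extended by domestic banks to foreign borrowers 620.3.)

361.8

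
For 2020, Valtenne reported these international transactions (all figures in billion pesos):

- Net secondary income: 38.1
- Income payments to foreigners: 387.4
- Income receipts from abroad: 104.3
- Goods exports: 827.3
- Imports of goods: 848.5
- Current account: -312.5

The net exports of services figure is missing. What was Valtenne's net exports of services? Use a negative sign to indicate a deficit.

-46.3

Current account = goods balance + services balance + net primary income + net secondary income
Sum of the known components = -266.2
Net exports of services = CA - (known components) = -312.5 - (-266.2) = -46.3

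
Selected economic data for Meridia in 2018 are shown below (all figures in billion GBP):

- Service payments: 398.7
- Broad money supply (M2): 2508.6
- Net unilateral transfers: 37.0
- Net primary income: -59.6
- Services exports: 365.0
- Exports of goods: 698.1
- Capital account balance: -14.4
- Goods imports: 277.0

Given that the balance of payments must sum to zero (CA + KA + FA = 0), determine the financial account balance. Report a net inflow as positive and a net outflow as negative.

Goods balance = 698.1 - 277.0 = 421.1
Services balance = 365.0 - 398.7 = -33.7
Trade balance (goods + services) = 421.1 + (-33.7) = 387.4
Net primary income = -59.6
Net secondary income = 37.0
Current account = 387.4 + (-59.6) + 37.0 = 364.8
Financial account = -(364.8 + (-14.4)) = -350.4

-350.4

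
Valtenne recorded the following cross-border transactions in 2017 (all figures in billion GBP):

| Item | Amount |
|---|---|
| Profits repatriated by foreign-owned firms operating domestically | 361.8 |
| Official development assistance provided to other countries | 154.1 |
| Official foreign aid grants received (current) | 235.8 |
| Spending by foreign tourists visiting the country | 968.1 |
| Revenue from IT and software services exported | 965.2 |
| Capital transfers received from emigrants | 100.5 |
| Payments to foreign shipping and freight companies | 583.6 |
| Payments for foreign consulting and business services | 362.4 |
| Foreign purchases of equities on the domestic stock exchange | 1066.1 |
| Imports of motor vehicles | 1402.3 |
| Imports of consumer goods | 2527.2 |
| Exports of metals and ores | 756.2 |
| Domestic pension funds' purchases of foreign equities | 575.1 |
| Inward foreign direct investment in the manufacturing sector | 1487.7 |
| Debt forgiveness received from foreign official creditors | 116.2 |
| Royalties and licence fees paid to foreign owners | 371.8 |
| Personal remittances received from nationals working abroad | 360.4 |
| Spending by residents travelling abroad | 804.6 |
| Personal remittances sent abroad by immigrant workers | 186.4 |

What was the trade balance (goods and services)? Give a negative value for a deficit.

-3362.4

Goods: -2527.2 + 756.2 - 1402.3 = -3173.3
Services: 968.1 - 362.4 - 583.6 + 965.2 - 804.6 - 371.8 = -189.1
Trade balance = -3173.3 + (-189.1) = -3362.4
(Excluded from the trade balance — primary income: profits repatriated by foreign-owned firms operating domestically 361.8; secondary income: official development assistance provided to other countries 154.1, official foreign aid grants received (current) 235.8, personal remittances received from nationals working abroad 360.4, personal remittances sent abroad by immigrant workers 186.4; capital account: capital transfers received from emigrants 100.5, debt forgiveness received from foreign official creditors 116.2; financial account: foreign purchases of equities on the domestic stock exchange 1066.1, domestic pension funds' purchases of foreign equities 575.1, inward foreign direct investment in the manufacturing sector 1487.7.)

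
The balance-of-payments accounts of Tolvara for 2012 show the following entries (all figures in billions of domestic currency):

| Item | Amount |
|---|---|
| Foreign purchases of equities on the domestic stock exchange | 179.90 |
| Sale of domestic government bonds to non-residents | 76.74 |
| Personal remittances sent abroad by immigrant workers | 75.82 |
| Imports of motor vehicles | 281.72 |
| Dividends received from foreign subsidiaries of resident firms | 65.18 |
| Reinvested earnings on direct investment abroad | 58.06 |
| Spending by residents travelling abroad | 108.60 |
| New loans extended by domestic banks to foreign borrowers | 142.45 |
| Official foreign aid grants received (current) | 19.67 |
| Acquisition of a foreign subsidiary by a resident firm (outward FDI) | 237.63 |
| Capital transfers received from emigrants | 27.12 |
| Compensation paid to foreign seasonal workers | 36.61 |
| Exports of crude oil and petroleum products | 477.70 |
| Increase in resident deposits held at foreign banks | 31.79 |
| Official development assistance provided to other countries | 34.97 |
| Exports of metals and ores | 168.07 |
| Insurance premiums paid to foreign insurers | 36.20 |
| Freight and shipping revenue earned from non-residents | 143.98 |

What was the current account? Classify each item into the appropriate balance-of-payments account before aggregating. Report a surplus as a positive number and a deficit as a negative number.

358.74

Goods: 477.70 + 168.07 - 281.72 = 364.05
Services: 143.98 - 108.60 - 36.20 = -0.82
Primary income: 58.06 - 36.61 + 65.18 = 86.63
Secondary income: -75.82 + 19.67 - 34.97 = -91.12
Current account = 364.05 + (-0.82) + 86.63 + (-91.12) = 358.74
(Excluded from the current account — financial account: foreign purchases of equities on the domestic stock exchange 179.90, sale of domestic government bonds to non-residents 76.74, new loans extended by domestic banks to foreign borrowers 142.45, acquisition of a foreign subsidiary by a resident firm (outward FDI) 237.63, increase in resident deposits held at foreign banks 31.79; capital account: capital transfers received from emigrants 27.12.)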